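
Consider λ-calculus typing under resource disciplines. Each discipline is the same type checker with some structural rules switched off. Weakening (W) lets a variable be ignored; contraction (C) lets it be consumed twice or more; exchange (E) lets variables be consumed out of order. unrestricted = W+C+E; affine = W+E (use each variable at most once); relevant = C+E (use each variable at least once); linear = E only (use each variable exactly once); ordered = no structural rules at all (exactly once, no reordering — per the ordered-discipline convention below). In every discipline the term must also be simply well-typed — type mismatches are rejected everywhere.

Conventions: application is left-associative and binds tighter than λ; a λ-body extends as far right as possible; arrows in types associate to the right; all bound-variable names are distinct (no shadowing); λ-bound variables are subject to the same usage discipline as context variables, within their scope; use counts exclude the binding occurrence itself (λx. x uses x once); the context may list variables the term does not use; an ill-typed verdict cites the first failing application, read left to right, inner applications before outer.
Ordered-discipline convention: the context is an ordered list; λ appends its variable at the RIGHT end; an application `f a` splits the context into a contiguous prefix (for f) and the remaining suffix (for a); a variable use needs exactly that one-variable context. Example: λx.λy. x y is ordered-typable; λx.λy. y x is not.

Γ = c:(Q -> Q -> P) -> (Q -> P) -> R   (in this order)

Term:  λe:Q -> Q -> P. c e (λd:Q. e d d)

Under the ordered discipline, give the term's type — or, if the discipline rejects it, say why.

not well-typed under ordered — needs contraction — e ×2, d ×2
use counts: c ×1; e (λ-bound) ×2; d (λ-bound) ×2
uses in reading order: c, e, e, d, d
typing: well-typed — term : (Q -> Q -> P) -> R
summary: ordered ✗; linear ✗; affine ✗; relevant ✓; unrestricted ✓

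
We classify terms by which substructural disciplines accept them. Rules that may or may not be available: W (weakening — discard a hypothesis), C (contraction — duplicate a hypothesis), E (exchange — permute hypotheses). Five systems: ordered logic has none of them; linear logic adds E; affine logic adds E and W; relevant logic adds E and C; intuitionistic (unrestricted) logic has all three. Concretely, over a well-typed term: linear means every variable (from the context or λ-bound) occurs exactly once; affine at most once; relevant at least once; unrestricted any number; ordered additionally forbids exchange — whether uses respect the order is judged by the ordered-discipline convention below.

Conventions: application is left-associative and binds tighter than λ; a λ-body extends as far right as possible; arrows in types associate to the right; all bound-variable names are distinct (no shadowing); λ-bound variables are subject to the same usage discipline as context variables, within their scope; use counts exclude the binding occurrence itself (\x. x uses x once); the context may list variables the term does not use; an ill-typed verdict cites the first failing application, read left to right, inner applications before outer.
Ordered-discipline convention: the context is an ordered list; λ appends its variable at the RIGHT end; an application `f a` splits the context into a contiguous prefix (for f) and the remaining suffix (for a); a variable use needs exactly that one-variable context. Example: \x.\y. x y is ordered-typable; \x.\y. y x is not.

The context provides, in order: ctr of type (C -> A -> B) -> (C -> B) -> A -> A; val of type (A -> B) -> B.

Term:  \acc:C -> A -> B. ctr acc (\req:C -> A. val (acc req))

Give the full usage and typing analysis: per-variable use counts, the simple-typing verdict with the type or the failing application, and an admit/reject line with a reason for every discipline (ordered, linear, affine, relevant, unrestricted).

counts: ctr=1, val=1, acc [bound]=2, req [bound]=1
order of uses: ctr, acc, val, acc, req
typing: ill-typed: an application expects C but receives C -> A
ordered: ✗ — not simply typable
linear: ✗ — fails simple typing
affine: ✗ — a type mismatch blocks all five
relevant: ✗ — the type mismatch rejects it
unrestricted: ✗ — not simply typable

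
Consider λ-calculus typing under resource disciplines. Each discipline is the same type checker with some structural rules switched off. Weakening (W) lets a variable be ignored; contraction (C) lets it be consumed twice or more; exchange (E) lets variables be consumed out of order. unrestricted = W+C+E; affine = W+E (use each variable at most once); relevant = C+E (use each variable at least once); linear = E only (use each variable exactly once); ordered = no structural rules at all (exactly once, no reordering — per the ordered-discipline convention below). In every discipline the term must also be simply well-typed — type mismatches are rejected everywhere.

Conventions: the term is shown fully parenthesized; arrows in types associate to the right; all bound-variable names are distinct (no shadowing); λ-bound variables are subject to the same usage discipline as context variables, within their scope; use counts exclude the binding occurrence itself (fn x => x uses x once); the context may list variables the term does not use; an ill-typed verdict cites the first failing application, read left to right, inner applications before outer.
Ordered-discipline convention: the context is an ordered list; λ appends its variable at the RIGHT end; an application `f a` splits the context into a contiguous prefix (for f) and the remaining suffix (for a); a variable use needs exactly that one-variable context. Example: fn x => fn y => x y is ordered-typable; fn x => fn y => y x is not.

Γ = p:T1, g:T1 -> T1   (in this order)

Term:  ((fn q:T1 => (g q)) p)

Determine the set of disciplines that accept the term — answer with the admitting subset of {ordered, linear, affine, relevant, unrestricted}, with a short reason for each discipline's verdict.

admitted by: linear, affine, relevant, unrestricted
variable uses: p ×1; g ×1; q (bound) ×1
left-to-right use order: g, q, p
typing: the term checks, with type T1
ordered: ✗ — no ordered split (uses run g, q, p)
linear: ✓ — single use per variable (p, g, q)
affine: ✓ — p, g, q: no repeats, contraction unneeded
relevant: ✓ — every one of p, g, q appears
unrestricted: ✓ — simply typable at T1; W, C, E all held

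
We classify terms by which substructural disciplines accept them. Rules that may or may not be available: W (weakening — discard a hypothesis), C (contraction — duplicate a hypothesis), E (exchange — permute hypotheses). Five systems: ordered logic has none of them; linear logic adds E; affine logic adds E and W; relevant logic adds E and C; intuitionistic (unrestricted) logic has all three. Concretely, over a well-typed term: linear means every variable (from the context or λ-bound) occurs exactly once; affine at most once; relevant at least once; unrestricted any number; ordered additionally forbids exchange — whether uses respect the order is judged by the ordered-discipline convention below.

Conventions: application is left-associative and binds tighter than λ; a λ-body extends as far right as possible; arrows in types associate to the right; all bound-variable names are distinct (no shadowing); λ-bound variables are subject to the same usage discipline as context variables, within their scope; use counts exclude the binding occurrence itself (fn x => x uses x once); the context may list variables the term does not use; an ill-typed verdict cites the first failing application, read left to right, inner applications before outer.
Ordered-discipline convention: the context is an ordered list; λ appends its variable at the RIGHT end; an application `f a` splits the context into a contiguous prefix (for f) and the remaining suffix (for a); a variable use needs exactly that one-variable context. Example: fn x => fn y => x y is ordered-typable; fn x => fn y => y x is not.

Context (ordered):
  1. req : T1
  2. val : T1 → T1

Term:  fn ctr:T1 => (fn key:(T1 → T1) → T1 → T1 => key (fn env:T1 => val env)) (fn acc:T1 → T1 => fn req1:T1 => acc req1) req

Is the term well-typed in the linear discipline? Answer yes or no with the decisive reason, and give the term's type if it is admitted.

no — unused: ctr — weakening required
usage: req=1, val=1, ctr (bound)=0, key (bound)=1, env (bound)=1, acc (bound)=1, req1 (bound)=1
left-to-right use order: key, val, env, acc, req1, req
typing: well-typed at T1 → T1
across the five disciplines: ordered ✗ · linear ✗ · affine ✓ · relevant ✗ · unrestricted ✓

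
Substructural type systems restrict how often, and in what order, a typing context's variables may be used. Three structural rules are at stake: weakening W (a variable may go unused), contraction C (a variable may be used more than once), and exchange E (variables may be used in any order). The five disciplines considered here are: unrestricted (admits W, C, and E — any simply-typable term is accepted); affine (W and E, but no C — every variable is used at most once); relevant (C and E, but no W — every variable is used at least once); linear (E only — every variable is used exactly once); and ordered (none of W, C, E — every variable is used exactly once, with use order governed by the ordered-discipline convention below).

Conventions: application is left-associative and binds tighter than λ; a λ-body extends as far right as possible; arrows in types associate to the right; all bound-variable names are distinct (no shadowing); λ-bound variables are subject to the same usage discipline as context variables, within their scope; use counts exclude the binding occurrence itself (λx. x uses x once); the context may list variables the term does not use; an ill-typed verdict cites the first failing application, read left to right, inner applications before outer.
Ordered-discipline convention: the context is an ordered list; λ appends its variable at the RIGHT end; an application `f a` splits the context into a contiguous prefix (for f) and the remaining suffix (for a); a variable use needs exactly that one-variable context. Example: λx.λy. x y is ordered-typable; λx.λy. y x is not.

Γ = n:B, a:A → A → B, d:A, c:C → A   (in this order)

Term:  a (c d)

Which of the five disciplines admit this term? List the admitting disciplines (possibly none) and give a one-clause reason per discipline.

admitted in: none
use counts: n=0, a=1, d=1, c=1
use order (left to right): a, c, d
typing: ill-typed: an application expects C but receives A
ordered: ✗ — fails simple typing
linear: ✗ — a type mismatch blocks all five
affine: ✗ — the type mismatch rejects it
relevant: ✗ — not simply typable
unrestricted: ✗ — fails simple typing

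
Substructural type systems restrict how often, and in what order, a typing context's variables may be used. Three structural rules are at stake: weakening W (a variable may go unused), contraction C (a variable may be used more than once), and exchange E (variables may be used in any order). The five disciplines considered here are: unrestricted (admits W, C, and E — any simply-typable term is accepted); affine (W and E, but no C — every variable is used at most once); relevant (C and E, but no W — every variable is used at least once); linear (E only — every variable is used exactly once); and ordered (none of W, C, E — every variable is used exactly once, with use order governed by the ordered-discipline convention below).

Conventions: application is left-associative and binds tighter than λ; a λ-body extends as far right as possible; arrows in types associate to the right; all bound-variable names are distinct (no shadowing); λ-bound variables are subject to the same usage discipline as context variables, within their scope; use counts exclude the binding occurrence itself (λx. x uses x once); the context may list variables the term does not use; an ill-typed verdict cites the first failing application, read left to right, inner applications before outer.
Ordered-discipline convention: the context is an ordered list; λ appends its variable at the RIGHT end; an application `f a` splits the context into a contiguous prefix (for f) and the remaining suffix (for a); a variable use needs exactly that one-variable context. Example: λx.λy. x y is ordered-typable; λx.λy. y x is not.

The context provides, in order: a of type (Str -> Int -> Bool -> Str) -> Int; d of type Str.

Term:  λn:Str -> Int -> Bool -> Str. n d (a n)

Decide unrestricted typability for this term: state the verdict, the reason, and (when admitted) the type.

yes — simply typable at (Str -> Int -> Bool -> Str) -> Bool -> Str; W, C, E all held; term : (Str -> Int -> Bool -> Str) -> Bool -> Str
usage: a: 1; d: 1; n [bound]: 2
uses in reading order: n, d, a, n
typing: well-typed at (Str -> Int -> Bool -> Str) -> Bool -> Str
summary: ordered ✗ · linear ✗ · affine ✗ · relevant ✓ · unrestricted ✓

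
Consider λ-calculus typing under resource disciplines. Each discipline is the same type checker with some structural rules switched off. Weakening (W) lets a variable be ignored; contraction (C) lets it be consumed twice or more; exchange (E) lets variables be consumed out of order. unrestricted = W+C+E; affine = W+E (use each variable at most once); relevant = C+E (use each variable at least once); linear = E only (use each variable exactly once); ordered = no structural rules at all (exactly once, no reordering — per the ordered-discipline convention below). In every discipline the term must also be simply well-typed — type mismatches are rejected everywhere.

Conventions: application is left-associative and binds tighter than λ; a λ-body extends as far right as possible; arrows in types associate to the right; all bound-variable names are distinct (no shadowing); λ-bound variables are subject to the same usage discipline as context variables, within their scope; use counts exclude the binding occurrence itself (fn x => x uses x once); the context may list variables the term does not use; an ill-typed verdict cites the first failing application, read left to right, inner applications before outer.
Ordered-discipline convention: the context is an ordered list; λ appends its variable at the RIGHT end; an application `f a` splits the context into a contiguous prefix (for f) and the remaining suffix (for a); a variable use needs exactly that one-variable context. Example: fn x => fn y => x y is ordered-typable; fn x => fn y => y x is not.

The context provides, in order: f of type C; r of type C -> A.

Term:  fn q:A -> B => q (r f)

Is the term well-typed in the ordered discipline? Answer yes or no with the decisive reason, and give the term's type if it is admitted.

no — needs exchange: uses follow q, r, f
usage: f: 1×; r: 1×; q [bound]: 1×
use order (left to right): q, r, f
typing: the term checks, with type (A -> B) -> B
all disciplines: ordered ✗ | linear ✓ | affine ✓ | relevant ✓ | unrestricted ✓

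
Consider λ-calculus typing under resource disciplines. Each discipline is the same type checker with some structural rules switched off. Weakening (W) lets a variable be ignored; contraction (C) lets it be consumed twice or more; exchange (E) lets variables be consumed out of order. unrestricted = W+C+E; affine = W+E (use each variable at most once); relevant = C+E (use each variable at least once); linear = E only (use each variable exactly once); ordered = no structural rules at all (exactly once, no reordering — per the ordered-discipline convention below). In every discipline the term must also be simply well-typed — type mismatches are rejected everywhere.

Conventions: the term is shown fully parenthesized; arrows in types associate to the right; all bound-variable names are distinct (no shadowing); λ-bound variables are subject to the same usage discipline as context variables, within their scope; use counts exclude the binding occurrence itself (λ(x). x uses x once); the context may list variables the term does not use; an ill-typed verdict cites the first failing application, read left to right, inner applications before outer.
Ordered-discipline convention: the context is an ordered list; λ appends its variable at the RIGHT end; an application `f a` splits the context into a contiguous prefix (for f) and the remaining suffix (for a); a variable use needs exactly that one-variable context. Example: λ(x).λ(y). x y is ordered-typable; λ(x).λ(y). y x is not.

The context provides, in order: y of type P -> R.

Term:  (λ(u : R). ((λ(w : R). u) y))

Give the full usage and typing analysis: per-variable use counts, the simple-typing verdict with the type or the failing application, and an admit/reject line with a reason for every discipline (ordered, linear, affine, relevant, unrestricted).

counts: y: 1×, u (λ-bound): 1×, w (λ-bound): 0×
uses in reading order: u, y
typing: ill-typed: an application expects R but receives P -> R
ordered ✗ (not simply typable)
linear ✗ (fails simple typing)
affine ✗ (a type mismatch blocks all five)
relevant ✗ (the type mismatch rejects it)
unrestricted ✗ (not simply typable)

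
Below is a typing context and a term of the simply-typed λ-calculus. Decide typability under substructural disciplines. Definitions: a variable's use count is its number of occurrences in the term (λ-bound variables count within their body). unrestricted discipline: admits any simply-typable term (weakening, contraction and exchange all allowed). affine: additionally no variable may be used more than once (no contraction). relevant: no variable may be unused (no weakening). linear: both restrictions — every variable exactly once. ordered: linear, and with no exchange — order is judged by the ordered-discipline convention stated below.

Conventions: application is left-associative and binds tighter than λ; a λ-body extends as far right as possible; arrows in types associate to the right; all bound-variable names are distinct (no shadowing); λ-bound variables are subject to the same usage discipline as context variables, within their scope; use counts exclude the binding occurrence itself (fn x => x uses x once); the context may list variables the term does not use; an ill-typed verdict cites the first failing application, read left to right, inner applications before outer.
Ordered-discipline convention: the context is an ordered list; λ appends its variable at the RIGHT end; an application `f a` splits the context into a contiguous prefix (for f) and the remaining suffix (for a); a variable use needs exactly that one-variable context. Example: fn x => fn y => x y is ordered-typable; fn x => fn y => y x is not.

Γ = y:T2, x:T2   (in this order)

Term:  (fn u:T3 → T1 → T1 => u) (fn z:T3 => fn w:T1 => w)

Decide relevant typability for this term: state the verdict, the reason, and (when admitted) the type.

no — needs weakening: y, x, z unused
usage: y=0, x=0, u (bound)=1, z (bound)=0, w (bound)=1
left-to-right use order: u, w
typing: the term checks, with type T3 → T1 → T1
across the five disciplines: ordered ✗ · linear ✗ · affine ✓ · relevant ✗ · unrestricted ✓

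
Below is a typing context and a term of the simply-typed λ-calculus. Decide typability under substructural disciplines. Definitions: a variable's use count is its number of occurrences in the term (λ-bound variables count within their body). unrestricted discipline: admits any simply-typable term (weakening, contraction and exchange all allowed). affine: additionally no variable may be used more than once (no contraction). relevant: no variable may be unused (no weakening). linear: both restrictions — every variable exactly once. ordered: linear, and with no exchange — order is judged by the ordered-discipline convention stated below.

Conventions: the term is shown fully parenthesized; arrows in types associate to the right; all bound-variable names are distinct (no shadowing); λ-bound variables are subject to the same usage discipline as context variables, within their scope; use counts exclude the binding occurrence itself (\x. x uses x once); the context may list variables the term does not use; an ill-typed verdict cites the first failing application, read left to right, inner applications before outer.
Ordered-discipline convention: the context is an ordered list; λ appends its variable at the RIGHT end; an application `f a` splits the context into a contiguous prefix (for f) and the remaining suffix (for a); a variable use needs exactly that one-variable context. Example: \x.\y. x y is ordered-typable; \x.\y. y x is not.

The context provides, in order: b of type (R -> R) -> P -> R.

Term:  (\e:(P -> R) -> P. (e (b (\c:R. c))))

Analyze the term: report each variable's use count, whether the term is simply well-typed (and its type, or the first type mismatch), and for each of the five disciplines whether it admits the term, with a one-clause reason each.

counts: b: 1×, e (bound): 1×, c (bound): 1×
order of uses: e, b, c
typing: well-typed at ((P -> R) -> P) -> P
ordered: ✗, no contiguous prefix/suffix split fits e, b, c
linear: ✓, exactly-once usage across b, e, c
affine: ✓, b, e, c: no repeats, contraction unneeded
relevant: ✓, at least one use each (b, e, c)
unrestricted: ✓, well-typed at ((P -> R) -> P) -> P; no restrictions here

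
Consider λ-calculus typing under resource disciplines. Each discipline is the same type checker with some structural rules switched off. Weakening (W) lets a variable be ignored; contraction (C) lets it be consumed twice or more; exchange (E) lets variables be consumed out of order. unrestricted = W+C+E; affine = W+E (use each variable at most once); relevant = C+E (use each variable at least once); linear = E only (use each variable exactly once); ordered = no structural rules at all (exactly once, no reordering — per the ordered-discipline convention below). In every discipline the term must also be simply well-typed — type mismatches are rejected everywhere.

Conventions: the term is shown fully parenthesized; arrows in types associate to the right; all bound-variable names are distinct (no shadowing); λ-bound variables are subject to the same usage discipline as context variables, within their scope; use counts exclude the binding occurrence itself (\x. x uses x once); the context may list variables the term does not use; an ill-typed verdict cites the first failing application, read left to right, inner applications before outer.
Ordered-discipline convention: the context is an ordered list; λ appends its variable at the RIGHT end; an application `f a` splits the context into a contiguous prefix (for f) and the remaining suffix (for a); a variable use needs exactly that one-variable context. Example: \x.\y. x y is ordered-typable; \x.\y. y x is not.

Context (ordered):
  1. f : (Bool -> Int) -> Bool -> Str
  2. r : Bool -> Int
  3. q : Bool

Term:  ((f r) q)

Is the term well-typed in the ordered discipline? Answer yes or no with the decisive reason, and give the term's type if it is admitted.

yes — one use each (f, r, q); ordered split holds; term : Str
counts: f ×1; r ×1; q ×1
order of uses: f, r, q
typing: well-typed at Str
across the five disciplines: ordered ✓ | linear ✓ | affine ✓ | relevant ✓ | unrestricted ✓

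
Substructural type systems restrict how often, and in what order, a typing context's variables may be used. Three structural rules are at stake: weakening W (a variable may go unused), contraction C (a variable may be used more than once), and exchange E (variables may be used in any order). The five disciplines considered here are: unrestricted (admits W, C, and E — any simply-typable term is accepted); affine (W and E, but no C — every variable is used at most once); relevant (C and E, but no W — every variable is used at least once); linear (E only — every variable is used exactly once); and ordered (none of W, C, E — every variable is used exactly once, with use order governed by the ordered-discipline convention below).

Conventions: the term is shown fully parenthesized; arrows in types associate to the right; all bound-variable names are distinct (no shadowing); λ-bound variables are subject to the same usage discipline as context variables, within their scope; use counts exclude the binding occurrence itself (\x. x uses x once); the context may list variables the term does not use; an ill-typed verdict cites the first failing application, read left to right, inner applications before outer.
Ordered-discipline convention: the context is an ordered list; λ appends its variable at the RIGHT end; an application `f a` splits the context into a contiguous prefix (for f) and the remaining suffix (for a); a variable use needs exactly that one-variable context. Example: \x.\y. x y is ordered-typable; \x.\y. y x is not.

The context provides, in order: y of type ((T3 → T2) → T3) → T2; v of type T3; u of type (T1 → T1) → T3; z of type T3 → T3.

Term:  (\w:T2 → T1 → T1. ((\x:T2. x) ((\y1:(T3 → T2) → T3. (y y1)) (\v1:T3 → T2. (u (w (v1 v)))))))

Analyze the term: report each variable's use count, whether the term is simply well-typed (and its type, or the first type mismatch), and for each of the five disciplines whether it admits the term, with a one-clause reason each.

variable uses: y: 1×; v: 1×; u: 1×; z: 0×; w (bound): 1×; x (bound): 1×; y1 (bound): 1×; v1 (bound): 1×
use order (left to right): x, y, y1, u, w, v1, v
typing: ✓ — (T2 → T1 → T1) → T2
ordered ✗ (needs weakening: z unused)
linear ✗ (needs weakening: z unused)
affine ✓ (none of y, v, u, z, w, x, y1, v1 used more than once)
relevant ✗ (needs weakening: z unused)
unrestricted ✓ (typability at (T2 → T1 → T1) → T2 is all that's needed)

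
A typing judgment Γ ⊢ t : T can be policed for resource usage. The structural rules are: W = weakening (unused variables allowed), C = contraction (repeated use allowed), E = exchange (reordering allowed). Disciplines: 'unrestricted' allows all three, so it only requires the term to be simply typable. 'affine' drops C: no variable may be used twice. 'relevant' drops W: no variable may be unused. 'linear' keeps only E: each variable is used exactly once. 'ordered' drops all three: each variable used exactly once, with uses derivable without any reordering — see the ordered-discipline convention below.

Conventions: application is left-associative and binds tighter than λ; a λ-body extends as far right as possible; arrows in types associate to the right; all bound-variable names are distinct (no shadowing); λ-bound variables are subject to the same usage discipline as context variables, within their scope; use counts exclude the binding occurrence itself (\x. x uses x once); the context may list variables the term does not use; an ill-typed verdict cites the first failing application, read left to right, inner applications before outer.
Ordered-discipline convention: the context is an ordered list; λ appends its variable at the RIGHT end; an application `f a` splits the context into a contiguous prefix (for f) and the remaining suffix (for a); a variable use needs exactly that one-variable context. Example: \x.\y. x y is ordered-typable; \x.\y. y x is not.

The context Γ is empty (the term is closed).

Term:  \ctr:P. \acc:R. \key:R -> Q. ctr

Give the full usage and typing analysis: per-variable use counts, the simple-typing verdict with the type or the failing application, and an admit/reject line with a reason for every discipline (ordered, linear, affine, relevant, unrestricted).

variable uses: ctr (λ-bound) ×1, acc (λ-bound) ×0, key (λ-bound) ×0
left-to-right use order: ctr
typing: well-typed at P -> R -> (R -> Q) -> P
ordered: ✗ — acc, key left unused
linear: ✗ — acc, key left unused
affine: ✓ — at most one use each (ctr, acc, key)
relevant: ✗ — acc, key left unused
unrestricted: ✓ — simply typable at P -> R -> (R -> Q) -> P; W, C, E all held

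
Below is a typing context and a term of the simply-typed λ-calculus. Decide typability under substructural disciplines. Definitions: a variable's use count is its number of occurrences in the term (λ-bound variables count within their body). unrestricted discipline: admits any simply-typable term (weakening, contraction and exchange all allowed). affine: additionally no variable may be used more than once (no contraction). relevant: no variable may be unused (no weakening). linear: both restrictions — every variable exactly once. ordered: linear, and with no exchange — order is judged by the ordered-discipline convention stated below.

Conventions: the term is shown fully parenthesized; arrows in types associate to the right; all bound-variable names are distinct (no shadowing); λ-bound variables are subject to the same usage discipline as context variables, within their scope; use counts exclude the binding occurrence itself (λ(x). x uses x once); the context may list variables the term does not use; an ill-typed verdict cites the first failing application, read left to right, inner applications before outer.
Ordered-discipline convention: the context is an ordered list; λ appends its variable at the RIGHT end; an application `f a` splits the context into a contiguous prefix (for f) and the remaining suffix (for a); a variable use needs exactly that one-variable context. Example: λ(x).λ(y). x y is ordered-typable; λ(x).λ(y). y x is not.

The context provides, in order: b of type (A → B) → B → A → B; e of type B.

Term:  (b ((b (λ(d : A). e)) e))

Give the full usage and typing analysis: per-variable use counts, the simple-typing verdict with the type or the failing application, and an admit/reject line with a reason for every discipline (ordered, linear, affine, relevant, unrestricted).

variable uses: b ×2; e ×2; d (λ-bound) ×0
left-to-right use order: b, b, e, e
typing: well-typed — term : B → A → B
ordered ✗ (uses contraction: b ×2, e ×2; d never used (weakening))
linear ✗ (uses contraction: b ×2, e ×2; d never used (weakening))
affine ✗ (uses contraction: b ×2, e ×2)
relevant ✗ (d never used (weakening))
unrestricted ✓ (typability at B → A → B is all that's needed)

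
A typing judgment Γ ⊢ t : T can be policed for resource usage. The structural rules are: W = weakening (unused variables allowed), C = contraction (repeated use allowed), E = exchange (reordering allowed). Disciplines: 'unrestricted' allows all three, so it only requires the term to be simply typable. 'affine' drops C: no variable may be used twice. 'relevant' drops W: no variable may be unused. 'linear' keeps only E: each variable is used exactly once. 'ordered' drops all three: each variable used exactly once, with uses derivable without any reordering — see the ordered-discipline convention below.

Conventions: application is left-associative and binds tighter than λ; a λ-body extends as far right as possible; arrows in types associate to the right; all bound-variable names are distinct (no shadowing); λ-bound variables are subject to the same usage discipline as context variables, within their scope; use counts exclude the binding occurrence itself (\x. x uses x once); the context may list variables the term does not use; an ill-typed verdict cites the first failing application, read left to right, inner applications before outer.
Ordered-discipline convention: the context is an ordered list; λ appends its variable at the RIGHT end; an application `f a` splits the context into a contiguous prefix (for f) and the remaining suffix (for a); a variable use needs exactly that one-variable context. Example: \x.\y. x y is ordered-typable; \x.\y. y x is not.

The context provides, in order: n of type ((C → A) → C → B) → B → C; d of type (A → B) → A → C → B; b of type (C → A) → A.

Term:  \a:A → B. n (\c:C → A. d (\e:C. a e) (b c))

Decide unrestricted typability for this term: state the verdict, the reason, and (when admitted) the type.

no — a type mismatch blocks all five
variable uses: n=1; d=1; b=1; a [bound]=1; c [bound]=1; e [bound]=1
use order (left to right): n, d, a, e, b, c
typing: ill-typed: a function awaiting A gets C
summary: ordered ✗, linear ✗, affine ✗, relevant ✗, unrestricted ✗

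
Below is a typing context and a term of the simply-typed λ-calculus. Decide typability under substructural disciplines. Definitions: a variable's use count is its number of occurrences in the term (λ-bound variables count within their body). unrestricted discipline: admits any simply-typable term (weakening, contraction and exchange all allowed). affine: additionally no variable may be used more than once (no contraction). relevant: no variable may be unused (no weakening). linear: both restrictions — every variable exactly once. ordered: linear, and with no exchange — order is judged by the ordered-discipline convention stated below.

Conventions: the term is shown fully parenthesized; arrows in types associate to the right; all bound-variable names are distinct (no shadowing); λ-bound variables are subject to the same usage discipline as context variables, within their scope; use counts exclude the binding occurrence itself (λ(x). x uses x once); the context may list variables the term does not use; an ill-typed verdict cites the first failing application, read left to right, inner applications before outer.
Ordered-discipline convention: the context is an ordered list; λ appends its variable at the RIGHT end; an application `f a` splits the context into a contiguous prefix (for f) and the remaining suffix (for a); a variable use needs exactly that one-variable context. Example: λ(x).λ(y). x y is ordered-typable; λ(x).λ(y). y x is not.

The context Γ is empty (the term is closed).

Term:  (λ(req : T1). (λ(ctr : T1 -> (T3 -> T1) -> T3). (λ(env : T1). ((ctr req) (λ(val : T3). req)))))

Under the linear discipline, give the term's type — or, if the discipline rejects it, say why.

not well-typed under linear — req ×2 used more than once (contraction); needs weakening: env, val unused
use counts: req (bound) ×2; ctr (bound) ×1; env (bound) ×0; val (bound) ×0
uses in reading order: ctr, req, req
typing: the term checks, with type T1 -> (T1 -> (T3 -> T1) -> T3) -> T1 -> T3
summary: ordered ✗; linear ✗; affine ✗; relevant ✗; unrestricted ✓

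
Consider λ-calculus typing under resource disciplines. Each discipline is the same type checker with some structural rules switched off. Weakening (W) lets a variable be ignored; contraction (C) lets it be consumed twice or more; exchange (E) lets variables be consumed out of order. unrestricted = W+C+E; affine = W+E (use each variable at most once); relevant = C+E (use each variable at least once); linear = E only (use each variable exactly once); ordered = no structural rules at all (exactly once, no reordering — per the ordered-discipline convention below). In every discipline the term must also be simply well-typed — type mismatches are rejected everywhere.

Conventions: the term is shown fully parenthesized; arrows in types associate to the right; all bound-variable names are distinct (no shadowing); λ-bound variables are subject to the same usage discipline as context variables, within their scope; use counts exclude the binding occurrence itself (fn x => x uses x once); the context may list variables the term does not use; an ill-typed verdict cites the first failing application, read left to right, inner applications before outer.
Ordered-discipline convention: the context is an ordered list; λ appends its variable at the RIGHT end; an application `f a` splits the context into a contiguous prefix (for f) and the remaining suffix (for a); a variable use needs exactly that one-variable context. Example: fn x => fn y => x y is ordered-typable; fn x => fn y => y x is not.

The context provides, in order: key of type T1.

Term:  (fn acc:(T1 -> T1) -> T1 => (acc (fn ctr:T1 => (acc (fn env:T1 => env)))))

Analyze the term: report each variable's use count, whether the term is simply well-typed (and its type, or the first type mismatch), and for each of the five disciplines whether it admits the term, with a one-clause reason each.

variable uses: key: 0×, acc (λ-bound): 2×, ctr (λ-bound): 0×, env (λ-bound): 1×
order of uses: acc, acc, env
typing: well-typed at ((T1 -> T1) -> T1) -> T1
ordered: ✗ — needs contraction — acc ×2; needs weakening: key, ctr unused
linear: ✗ — needs contraction — acc ×2; needs weakening: key, ctr unused
affine: ✗ — needs contraction — acc ×2
relevant: ✗ — needs weakening: key, ctr unused
unrestricted: ✓ — typability at ((T1 -> T1) -> T1) -> T1 is all that's needed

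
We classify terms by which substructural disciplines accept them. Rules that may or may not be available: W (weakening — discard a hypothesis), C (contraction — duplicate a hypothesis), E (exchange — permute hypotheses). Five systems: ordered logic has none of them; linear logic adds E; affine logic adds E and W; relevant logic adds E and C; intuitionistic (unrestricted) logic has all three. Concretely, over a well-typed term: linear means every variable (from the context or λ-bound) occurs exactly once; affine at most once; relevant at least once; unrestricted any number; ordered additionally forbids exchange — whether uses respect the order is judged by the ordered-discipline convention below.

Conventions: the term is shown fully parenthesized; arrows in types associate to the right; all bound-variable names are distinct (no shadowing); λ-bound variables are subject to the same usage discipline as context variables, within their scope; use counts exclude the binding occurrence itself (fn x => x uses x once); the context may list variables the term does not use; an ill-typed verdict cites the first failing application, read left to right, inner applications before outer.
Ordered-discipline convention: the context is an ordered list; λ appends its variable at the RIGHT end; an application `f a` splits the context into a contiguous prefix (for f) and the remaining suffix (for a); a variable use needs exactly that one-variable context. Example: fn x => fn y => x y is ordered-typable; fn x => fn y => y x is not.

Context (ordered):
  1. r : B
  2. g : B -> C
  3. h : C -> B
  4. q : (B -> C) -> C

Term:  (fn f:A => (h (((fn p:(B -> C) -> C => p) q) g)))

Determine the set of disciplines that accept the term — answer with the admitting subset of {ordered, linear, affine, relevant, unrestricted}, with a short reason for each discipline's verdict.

admitted by: affine, unrestricted
variable uses: r ×0; g ×1; h ×1; q ×1; f (bound) ×0; p (bound) ×1
uses in reading order: h, p, q, g
typing: the term checks, with type A -> B
ordered: ✗, unused: r, f — weakening required
linear: ✗, unused: r, f — weakening required
affine: ✓, no duplicate uses among r, g, h, q, f, p
relevant: ✗, unused: r, f — weakening required
unrestricted: ✓, typability at A -> B is all that's needed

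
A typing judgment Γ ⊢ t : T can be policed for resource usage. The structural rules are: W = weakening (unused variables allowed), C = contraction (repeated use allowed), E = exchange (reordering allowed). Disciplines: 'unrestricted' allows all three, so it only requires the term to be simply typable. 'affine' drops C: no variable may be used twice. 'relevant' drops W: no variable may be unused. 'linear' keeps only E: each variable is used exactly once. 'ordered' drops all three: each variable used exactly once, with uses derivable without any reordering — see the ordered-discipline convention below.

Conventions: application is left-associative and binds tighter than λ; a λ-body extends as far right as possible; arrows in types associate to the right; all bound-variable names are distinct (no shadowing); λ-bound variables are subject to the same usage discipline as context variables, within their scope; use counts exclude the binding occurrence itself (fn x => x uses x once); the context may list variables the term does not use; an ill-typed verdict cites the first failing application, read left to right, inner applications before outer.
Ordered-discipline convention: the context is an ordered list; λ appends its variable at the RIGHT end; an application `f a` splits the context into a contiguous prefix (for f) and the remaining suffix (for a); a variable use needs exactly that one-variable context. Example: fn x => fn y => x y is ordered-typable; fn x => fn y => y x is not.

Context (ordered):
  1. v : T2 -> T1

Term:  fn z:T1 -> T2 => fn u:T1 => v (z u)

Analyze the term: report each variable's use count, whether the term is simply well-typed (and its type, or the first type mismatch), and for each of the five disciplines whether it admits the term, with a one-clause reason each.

usage: v=1, z (λ-bound)=1, u (λ-bound)=1
left-to-right use order: v, z, u
typing: well-typed at (T1 -> T2) -> T1 -> T1
ordered: ✓, v, z, u: once each, no exchange needed
linear: ✓, each of v, z, u used exactly once
affine: ✓, no duplicate uses among v, z, u
relevant: ✓, at least one use each (v, z, u)
unrestricted: ✓, well-typed at (T1 -> T2) -> T1 -> T1; no restrictions here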